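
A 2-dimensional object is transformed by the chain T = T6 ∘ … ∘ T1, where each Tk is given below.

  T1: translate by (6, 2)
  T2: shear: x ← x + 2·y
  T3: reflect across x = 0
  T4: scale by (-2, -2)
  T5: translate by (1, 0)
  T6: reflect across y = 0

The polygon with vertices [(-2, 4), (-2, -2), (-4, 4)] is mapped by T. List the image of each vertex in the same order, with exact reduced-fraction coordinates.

image vertices: (33, 12), (9, 0), (29, 12)

T1 translate by (6, 2): (-2, 4) → (4, 6); (-2, -2) → (4, 0); (-4, 4) → (2, 6)
T2 shear: x ← x + 2·y: (4, 6) → (16, 6); (4, 0) → (4, 0); (2, 6) → (14, 6)
T3 reflect across x = 0: (16, 6) → (-16, 6); (4, 0) → (-4, 0); (14, 6) → (-14, 6)
T4 scale by (-2, -2): (-16, 6) → (32, -12); (-4, 0) → (8, 0); (-14, 6) → (28, -12)
T5 translate by (1, 0): (32, -12) → (33, -12); (8, 0) → (9, 0); (28, -12) → (29, -12)
T6 reflect across y = 0: (33, -12) → (33, 12); (9, 0) → (9, 0); (29, -12) → (29, 12)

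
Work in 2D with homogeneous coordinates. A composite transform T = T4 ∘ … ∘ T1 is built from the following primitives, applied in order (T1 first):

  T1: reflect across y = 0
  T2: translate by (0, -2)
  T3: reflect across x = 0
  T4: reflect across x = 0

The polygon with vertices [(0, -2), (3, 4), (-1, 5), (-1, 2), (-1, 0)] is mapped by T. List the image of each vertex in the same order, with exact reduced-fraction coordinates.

T1 reflect across y = 0: (0, -2) → (0, 2); (3, 4) → (3, -4); (-1, 5) → (-1, -5); (-1, 2) → (-1, -2); (-1, 0) → (-1, 0)
T2 translate by (0, -2): (0, 2) → (0, 0); (3, -4) → (3, -6); (-1, -5) → (-1, -7); (-1, -2) → (-1, -4); (-1, 0) → (-1, -2)
T3 reflect across x = 0: (0, 0) → (0, 0); (3, -6) → (-3, -6); (-1, -7) → (1, -7); (-1, -4) → (1, -4); (-1, -2) → (1, -2)
T4 reflect across x = 0: (0, 0) → (0, 0); (-3, -6) → (3, -6); (1, -7) → (-1, -7); (1, -4) → (-1, -4); (1, -2) → (-1, -2)

image vertices: (0, 0), (3, -6), (-1, -7), (-1, -4), (-1, -2)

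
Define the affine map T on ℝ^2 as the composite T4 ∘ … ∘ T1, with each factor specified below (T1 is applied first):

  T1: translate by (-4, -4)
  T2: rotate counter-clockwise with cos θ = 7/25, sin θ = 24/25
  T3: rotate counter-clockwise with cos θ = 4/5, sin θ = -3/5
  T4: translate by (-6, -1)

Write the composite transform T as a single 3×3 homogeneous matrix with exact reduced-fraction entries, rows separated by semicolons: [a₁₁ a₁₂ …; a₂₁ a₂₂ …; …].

T = [4/5 -3/5 -34/5; 3/5 4/5 -33/5; 0 0 1]

T1 = [1 0 -4; 0 1 -4; 0 0 1]
T2·T1 = [7/25 -24/25 68/25; 24/25 7/25 -124/25; 0 0 1]
T3·…·T1 = [4/5 -3/5 -4/5; 3/5 4/5 -28/5; 0 0 1]
T4·…·T1 = [4/5 -3/5 -34/5; 3/5 4/5 -33/5; 0 0 1]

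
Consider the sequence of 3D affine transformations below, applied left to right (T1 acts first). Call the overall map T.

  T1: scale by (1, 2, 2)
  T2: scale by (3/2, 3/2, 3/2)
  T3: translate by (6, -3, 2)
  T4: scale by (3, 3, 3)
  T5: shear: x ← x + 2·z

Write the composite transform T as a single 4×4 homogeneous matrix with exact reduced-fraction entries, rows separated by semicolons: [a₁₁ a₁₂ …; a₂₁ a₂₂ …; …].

T = [9/2 0 18 30; 0 9 0 -9; 0 0 9 6; 0 0 0 1]

T1 = [1 0 0 0; 0 2 0 0; 0 0 2 0; 0 0 0 1]
T2·T1 = [3/2 0 0 0; 0 3 0 0; 0 0 3 0; 0 0 0 1]
T3·…·T1 = [3/2 0 0 6; 0 3 0 -3; 0 0 3 2; 0 0 0 1]
T4·…·T1 = [9/2 0 0 18; 0 9 0 -9; 0 0 9 6; 0 0 0 1]
T5·…·T1 = [9/2 0 18 30; 0 9 0 -9; 0 0 9 6; 0 0 0 1]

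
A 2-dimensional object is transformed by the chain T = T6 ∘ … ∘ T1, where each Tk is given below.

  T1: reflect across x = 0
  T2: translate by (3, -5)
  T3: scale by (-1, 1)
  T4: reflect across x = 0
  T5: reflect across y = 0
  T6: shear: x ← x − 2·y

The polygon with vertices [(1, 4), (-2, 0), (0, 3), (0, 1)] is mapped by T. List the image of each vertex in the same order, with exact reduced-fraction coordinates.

image vertices: (0, 1), (-5, 5), (-1, 2), (-5, 4)

T1 reflect across x = 0: (1, 4) → (-1, 4); (-2, 0) → (2, 0); (0, 3) → (0, 3); (0, 1) → (0, 1)
T2 translate by (3, -5): (-1, 4) → (2, -1); (2, 0) → (5, -5); (0, 3) → (3, -2); (0, 1) → (3, -4)
T3 scale by (-1, 1): (2, -1) → (-2, -1); (5, -5) → (-5, -5); (3, -2) → (-3, -2); (3, -4) → (-3, -4)
T4 reflect across x = 0: (-2, -1) → (2, -1); (-5, -5) → (5, -5); (-3, -2) → (3, -2); (-3, -4) → (3, -4)
T5 reflect across y = 0: (2, -1) → (2, 1); (5, -5) → (5, 5); (3, -2) → (3, 2); (3, -4) → (3, 4)
T6 shear: x ← x − 2·y: (2, 1) → (0, 1); (5, 5) → (-5, 5); (3, 2) → (-1, 2); (3, 4) → (-5, 4)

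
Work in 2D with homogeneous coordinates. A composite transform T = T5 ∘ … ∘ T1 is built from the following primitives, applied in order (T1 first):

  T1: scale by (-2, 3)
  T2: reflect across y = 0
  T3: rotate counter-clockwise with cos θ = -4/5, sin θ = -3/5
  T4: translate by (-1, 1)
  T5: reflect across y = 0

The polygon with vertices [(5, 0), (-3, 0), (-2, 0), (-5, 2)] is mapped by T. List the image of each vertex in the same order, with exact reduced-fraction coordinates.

image vertices: (7, -7), (-29/5, 13/5), (-21/5, 7/5), (-63/5, 1/5)

T1 scale by (-2, 3): (5, 0) → (-10, 0); (-3, 0) → (6, 0); (-2, 0) → (4, 0); (-5, 2) → (10, 6)
T2 reflect across y = 0: (-10, 0) → (-10, 0); (6, 0) → (6, 0); (4, 0) → (4, 0); (10, 6) → (10, -6)
T3 rotate counter-clockwise with cos θ = -4/5, sin θ = -3/5: (-10, 0) → (8, 6); (6, 0) → (-24/5, -18/5); (4, 0) → (-16/5, -12/5); (10, -6) → (-58/5, -6/5)
T4 translate by (-1, 1): (8, 6) → (7, 7); (-24/5, -18/5) → (-29/5, -13/5); (-16/5, -12/5) → (-21/5, -7/5); (-58/5, -6/5) → (-63/5, -1/5)
T5 reflect across y = 0: (7, 7) → (7, -7); (-29/5, -13/5) → (-29/5, 13/5); (-21/5, -7/5) → (-21/5, 7/5); (-63/5, -1/5) → (-63/5, 1/5)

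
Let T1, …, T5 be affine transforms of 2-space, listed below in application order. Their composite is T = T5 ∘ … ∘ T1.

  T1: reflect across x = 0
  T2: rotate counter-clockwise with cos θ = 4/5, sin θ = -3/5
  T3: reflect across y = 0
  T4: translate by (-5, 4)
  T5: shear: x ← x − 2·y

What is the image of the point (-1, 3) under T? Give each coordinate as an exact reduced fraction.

T(p) = (-34/5, 11/5)

T1 reflect across x = 0: (-1, 3) → (1, 3)
T2 rotate counter-clockwise with cos θ = 4/5, sin θ = -3/5: (1, 3) → (13/5, 9/5)
T3 reflect across y = 0: (13/5, 9/5) → (13/5, -9/5)
T4 translate by (-5, 4): (13/5, -9/5) → (-12/5, 11/5)
T5 shear: x ← x − 2·y: (-12/5, 11/5) → (-34/5, 11/5)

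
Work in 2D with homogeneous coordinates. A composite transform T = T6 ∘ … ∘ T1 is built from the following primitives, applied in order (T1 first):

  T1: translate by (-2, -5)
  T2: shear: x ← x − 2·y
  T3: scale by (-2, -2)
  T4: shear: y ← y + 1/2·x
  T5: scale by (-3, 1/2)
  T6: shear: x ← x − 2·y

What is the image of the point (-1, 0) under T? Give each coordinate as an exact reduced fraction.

T(p) = (39, 3/2)

T1 translate by (-2, -5): (-1, 0) → (-3, -5)
T2 shear: x ← x − 2·y: (-3, -5) → (7, -5)
T3 scale by (-2, -2): (7, -5) → (-14, 10)
T4 shear: y ← y + 1/2·x: (-14, 10) → (-14, 3)
T5 scale by (-3, 1/2): (-14, 3) → (42, 3/2)
T6 shear: x ← x − 2·y: (42, 3/2) → (39, 3/2)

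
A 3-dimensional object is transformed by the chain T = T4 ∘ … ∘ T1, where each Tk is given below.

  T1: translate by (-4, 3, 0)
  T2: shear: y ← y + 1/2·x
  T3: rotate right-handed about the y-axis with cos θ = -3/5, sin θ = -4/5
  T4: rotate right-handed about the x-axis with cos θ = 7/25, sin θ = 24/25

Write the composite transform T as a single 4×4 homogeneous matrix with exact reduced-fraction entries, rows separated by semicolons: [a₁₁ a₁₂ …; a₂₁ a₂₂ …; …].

T = [-3/5 0 -4/5 12/5; -157/250 7/25 72/125 419/125; 88/125 24/25 -21/125 8/125; 0 0 0 1]

T1 = [1 0 0 -4; 0 1 0 3; 0 0 1 0; 0 0 0 1]
T2·T1 = [1 0 0 -4; 1/2 1 0 1; 0 0 1 0; 0 0 0 1]
T3·…·T1 = [-3/5 0 -4/5 12/5; 1/2 1 0 1; 4/5 0 -3/5 -16/5; 0 0 0 1]
T4·…·T1 = [-3/5 0 -4/5 12/5; -157/250 7/25 72/125 419/125; 88/125 24/25 -21/125 8/125; 0 0 0 1]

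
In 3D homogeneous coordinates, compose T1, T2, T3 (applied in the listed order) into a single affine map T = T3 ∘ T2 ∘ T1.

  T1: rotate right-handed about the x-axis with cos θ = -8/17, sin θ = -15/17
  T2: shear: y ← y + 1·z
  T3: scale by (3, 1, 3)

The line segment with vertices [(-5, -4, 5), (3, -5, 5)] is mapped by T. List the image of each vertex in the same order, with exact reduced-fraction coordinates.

T1 rotate right-handed about the x-axis with cos θ = -8/17, sin θ = -15/17: (-5, -4, 5) → (-5, 107/17, 20/17); (3, -5, 5) → (3, 115/17, 35/17)
T2 shear: y ← y + 1·z: (-5, 107/17, 20/17) → (-5, 127/17, 20/17); (3, 115/17, 35/17) → (3, 150/17, 35/17)
T3 scale by (3, 1, 3): (-5, 127/17, 20/17) → (-15, 127/17, 60/17); (3, 150/17, 35/17) → (9, 150/17, 105/17)

image vertices: (-15, 127/17, 60/17), (9, 150/17, 105/17)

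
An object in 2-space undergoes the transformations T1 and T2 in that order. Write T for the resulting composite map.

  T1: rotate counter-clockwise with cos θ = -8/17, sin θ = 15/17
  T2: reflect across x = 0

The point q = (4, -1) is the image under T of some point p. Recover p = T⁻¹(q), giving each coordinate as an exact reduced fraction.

T1 = [-8/17 -15/17 0; 15/17 -8/17 0; 0 0 1]
T2·T1 = [8/17 15/17 0; 15/17 -8/17 0; 0 0 1]
det M = -1; M⁻¹ = [8/17 15/17 0; 15/17 -8/17 0; 0 0 1]
M⁻¹ · (4, -1)ᵀ = (1, 4)ᵀ

p = (1, 4)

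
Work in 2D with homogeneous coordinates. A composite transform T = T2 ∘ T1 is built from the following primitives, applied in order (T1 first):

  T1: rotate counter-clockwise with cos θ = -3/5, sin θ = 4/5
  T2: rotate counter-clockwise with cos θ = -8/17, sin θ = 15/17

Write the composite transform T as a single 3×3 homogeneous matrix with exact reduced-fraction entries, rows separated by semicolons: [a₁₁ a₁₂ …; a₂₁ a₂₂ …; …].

T = [-36/85 77/85 0; -77/85 -36/85 0; 0 0 1]

T1 = [-3/5 -4/5 0; 4/5 -3/5 0; 0 0 1]
T2·T1 = [-36/85 77/85 0; -77/85 -36/85 0; 0 0 1]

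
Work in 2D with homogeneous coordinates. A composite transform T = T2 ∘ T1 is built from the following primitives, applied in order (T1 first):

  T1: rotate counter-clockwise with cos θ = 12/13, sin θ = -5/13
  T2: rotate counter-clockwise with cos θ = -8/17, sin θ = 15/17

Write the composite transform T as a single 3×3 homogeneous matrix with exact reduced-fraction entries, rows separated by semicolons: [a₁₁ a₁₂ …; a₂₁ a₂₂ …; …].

T1 = [12/13 5/13 0; -5/13 12/13 0; 0 0 1]
T2·T1 = [-21/221 -220/221 0; 220/221 -21/221 0; 0 0 1]

T = [-21/221 -220/221 0; 220/221 -21/221 0; 0 0 1]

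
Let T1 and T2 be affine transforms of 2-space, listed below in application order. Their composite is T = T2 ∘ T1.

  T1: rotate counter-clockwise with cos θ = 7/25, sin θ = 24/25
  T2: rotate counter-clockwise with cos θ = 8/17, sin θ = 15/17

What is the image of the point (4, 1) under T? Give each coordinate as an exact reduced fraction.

T(p) = (-89/25, 52/25)

T1 rotate counter-clockwise with cos θ = 7/25, sin θ = 24/25: (4, 1) → (4/25, 103/25)
T2 rotate counter-clockwise with cos θ = 8/17, sin θ = 15/17: (4/25, 103/25) → (-89/25, 52/25)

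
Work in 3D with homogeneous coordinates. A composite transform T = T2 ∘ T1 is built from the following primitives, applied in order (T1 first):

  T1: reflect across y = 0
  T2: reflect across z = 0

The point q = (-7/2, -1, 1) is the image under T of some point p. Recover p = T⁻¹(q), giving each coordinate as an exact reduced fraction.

p = (-7/2, 1, -1)

T1 = [1 0 0 0; 0 -1 0 0; 0 0 1 0; 0 0 0 1]
T2·T1 = [1 0 0 0; 0 -1 0 0; 0 0 -1 0; 0 0 0 1]
det M = 1; M⁻¹ = [1 0 0 0; 0 -1 0 0; 0 0 -1 0; 0 0 0 1]
M⁻¹ · (-7/2, -1, 1)ᵀ = (-7/2, 1, -1)ᵀ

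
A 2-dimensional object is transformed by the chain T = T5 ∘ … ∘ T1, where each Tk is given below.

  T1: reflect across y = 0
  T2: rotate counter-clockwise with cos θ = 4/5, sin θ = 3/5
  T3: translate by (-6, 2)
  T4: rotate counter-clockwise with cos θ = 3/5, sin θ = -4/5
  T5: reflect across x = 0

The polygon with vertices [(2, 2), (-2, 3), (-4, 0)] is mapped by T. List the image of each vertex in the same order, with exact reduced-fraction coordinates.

image vertices: (16/25, 88/25), (119/25, 92/25), (146/25, 178/25)

T1 reflect across y = 0: (2, 2) → (2, -2); (-2, 3) → (-2, -3); (-4, 0) → (-4, 0)
T2 rotate counter-clockwise with cos θ = 4/5, sin θ = 3/5: (2, -2) → (14/5, -2/5); (-2, -3) → (1/5, -18/5); (-4, 0) → (-16/5, -12/5)
T3 translate by (-6, 2): (14/5, -2/5) → (-16/5, 8/5); (1/5, -18/5) → (-29/5, -8/5); (-16/5, -12/5) → (-46/5, -2/5)
T4 rotate counter-clockwise with cos θ = 3/5, sin θ = -4/5: (-16/5, 8/5) → (-16/25, 88/25); (-29/5, -8/5) → (-119/25, 92/25); (-46/5, -2/5) → (-146/25, 178/25)
T5 reflect across x = 0: (-16/25, 88/25) → (16/25, 88/25); (-119/25, 92/25) → (119/25, 92/25); (-146/25, 178/25) → (146/25, 178/25)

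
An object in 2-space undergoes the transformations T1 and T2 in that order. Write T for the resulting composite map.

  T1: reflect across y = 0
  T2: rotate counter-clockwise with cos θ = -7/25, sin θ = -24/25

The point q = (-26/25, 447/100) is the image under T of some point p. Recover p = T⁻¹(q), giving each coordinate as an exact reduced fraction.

p = (-4, 9/4)

T1 = [1 0 0; 0 -1 0; 0 0 1]
T2·T1 = [-7/25 -24/25 0; -24/25 7/25 0; 0 0 1]
det M = -1; M⁻¹ = [-7/25 -24/25 0; -24/25 7/25 0; 0 0 1]
M⁻¹ · (-26/25, 447/100)ᵀ = (-4, 9/4)ᵀ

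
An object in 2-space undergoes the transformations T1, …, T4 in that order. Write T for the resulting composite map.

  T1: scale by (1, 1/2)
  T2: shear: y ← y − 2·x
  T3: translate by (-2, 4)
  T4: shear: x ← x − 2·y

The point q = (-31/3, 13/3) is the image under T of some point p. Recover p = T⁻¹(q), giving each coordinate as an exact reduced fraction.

T1 = [1 0 0; 0 1/2 0; 0 0 1]
T2·T1 = [1 0 0; -2 1/2 0; 0 0 1]
T3·…·T1 = [1 0 -2; -2 1/2 4; 0 0 1]
T4·…·T1 = [5 -1 -10; -2 1/2 4; 0 0 1]
det M = 1/2; M⁻¹ = [1 2 2; 4 10 0; 0 0 1]
M⁻¹ · (-31/3, 13/3)ᵀ = (1/3, 2)ᵀ

p = (1/3, 2)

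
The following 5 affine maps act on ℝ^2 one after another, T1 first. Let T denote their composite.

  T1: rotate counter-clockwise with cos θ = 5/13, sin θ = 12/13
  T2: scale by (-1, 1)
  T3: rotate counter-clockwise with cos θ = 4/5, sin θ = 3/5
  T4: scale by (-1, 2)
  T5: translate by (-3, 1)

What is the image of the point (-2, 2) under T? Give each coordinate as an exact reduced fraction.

T1 rotate counter-clockwise with cos θ = 5/13, sin θ = 12/13: (-2, 2) → (-34/13, -14/13)
T2 scale by (-1, 1): (-34/13, -14/13) → (34/13, -14/13)
T3 rotate counter-clockwise with cos θ = 4/5, sin θ = 3/5: (34/13, -14/13) → (178/65, 46/65)
T4 scale by (-1, 2): (178/65, 46/65) → (-178/65, 92/65)
T5 translate by (-3, 1): (-178/65, 92/65) → (-373/65, 157/65)

T(p) = (-373/65, 157/65)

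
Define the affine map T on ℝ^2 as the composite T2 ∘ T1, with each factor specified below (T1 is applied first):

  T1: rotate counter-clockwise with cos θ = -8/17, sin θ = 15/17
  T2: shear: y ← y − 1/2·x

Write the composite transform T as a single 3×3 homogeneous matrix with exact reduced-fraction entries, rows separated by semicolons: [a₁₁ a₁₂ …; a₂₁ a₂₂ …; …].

T = [-8/17 -15/17 0; 19/17 -1/34 0; 0 0 1]

T1 = [-8/17 -15/17 0; 15/17 -8/17 0; 0 0 1]
T2·T1 = [-8/17 -15/17 0; 19/17 -1/34 0; 0 0 1]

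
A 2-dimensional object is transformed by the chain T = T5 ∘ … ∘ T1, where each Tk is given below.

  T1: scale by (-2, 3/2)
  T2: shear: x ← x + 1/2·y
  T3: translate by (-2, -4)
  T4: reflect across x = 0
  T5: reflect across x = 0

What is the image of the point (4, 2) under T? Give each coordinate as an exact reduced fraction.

T1 scale by (-2, 3/2): (4, 2) → (-8, 3)
T2 shear: x ← x + 1/2·y: (-8, 3) → (-13/2, 3)
T3 translate by (-2, -4): (-13/2, 3) → (-17/2, -1)
T4 reflect across x = 0: (-17/2, -1) → (17/2, -1)
T5 reflect across x = 0: (17/2, -1) → (-17/2, -1)

T(p) = (-17/2, -1)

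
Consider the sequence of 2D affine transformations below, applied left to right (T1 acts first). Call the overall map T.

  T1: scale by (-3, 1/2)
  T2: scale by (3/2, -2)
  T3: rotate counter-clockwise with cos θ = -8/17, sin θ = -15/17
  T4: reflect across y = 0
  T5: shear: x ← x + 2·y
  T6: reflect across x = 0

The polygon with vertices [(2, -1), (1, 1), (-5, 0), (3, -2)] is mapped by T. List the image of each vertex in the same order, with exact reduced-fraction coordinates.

image vertices: (167/17, -127/17), (130/17, -151/34), (-495/17, 675/34), (235/17, -373/34)

T1 scale by (-3, 1/2): (2, -1) → (-6, -1/2); (1, 1) → (-3, 1/2); (-5, 0) → (15, 0); (3, -2) → (-9, -1)
T2 scale by (3/2, -2): (-6, -1/2) → (-9, 1); (-3, 1/2) → (-9/2, -1); (15, 0) → (45/2, 0); (-9, -1) → (-27/2, 2)
T3 rotate counter-clockwise with cos θ = -8/17, sin θ = -15/17: (-9, 1) → (87/17, 127/17); (-9/2, -1) → (21/17, 151/34); (45/2, 0) → (-180/17, -675/34); (-27/2, 2) → (138/17, 373/34)
T4 reflect across y = 0: (87/17, 127/17) → (87/17, -127/17); (21/17, 151/34) → (21/17, -151/34); (-180/17, -675/34) → (-180/17, 675/34); (138/17, 373/34) → (138/17, -373/34)
T5 shear: x ← x + 2·y: (87/17, -127/17) → (-167/17, -127/17); (21/17, -151/34) → (-130/17, -151/34); (-180/17, 675/34) → (495/17, 675/34); (138/17, -373/34) → (-235/17, -373/34)
T6 reflect across x = 0: (-167/17, -127/17) → (167/17, -127/17); (-130/17, -151/34) → (130/17, -151/34); (495/17, 675/34) → (-495/17, 675/34); (-235/17, -373/34) → (235/17, -373/34)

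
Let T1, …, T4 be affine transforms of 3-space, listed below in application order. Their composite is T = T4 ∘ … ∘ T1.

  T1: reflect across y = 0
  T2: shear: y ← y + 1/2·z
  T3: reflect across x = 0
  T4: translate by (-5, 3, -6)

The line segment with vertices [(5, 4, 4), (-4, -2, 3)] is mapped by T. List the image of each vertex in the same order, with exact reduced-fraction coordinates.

T1 reflect across y = 0: (5, 4, 4) → (5, -4, 4); (-4, -2, 3) → (-4, 2, 3)
T2 shear: y ← y + 1/2·z: (5, -4, 4) → (5, -2, 4); (-4, 2, 3) → (-4, 7/2, 3)
T3 reflect across x = 0: (5, -2, 4) → (-5, -2, 4); (-4, 7/2, 3) → (4, 7/2, 3)
T4 translate by (-5, 3, -6): (-5, -2, 4) → (-10, 1, -2); (4, 7/2, 3) → (-1, 13/2, -3)

image vertices: (-10, 1, -2), (-1, 13/2, -3)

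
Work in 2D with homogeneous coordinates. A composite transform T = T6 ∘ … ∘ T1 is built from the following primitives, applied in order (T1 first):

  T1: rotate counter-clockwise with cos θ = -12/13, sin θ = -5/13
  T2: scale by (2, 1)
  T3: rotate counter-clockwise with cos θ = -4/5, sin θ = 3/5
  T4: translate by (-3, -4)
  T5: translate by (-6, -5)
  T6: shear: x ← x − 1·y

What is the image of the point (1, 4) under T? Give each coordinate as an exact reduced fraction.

T(p) = (-33/13, -5)

T1 rotate counter-clockwise with cos θ = -12/13, sin θ = -5/13: (1, 4) → (8/13, -53/13)
T2 scale by (2, 1): (8/13, -53/13) → (16/13, -53/13)
T3 rotate counter-clockwise with cos θ = -4/5, sin θ = 3/5: (16/13, -53/13) → (19/13, 4)
T4 translate by (-3, -4): (19/13, 4) → (-20/13, 0)
T5 translate by (-6, -5): (-20/13, 0) → (-98/13, -5)
T6 shear: x ← x − 1·y: (-98/13, -5) → (-33/13, -5)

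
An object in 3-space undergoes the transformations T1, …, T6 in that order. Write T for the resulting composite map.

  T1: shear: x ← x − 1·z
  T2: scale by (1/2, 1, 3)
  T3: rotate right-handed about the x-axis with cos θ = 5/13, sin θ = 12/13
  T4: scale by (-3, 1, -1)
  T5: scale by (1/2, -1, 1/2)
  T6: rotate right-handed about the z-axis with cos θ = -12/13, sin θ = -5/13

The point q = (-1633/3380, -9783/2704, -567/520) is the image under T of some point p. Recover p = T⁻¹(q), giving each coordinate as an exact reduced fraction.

p = (-6/5, 4/5, 5/4)

T1 = [1 0 -1 0; 0 1 0 0; 0 0 1 0; 0 0 0 1]
T2·T1 = [1/2 0 -1/2 0; 0 1 0 0; 0 0 3 0; 0 0 0 1]
T3·…·T1 = [1/2 0 -1/2 0; 0 5/13 -36/13 0; 0 12/13 15/13 0; 0 0 0 1]
T4·…·T1 = [-3/2 0 3/2 0; 0 5/13 -36/13 0; 0 -12/13 -15/13 0; 0 0 0 1]
T5·…·T1 = [-3/4 0 3/4 0; 0 -5/13 36/13 0; 0 -6/13 -15/26 0; 0 0 0 1]
T6·…·T1 = [9/13 -25/169 63/169 0; 15/52 60/169 -1923/676 0; 0 -6/13 -15/26 0; 0 0 0 1]
det M = -9/8; M⁻¹ = [228/169 116/507 -10/39 0; -25/169 60/169 -24/13 0; 20/169 -48/169 -10/39 0; 0 0 0 1]
M⁻¹ · (-1633/3380, -9783/2704, -567/520)ᵀ = (-6/5, 4/5, 5/4)ᵀ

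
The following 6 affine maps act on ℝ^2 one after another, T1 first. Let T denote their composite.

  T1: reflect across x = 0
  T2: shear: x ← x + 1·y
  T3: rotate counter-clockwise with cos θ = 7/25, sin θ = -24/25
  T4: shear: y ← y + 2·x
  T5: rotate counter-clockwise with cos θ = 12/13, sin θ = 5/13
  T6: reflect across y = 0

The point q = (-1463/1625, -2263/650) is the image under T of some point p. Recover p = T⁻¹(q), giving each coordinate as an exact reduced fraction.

p = (7/2, 6/5)

T1 = [-1 0 0; 0 1 0; 0 0 1]
T2·T1 = [-1 1 0; 0 1 0; 0 0 1]
T3·…·T1 = [-7/25 31/25 0; 24/25 -17/25 0; 0 0 1]
T4·…·T1 = [-7/25 31/25 0; 2/5 9/5 0; 0 0 1]
T5·…·T1 = [-134/325 147/325 0; 17/65 139/65 0; 0 0 1]
T6·…·T1 = [-134/325 147/325 0; -17/65 -139/65 0; 0 0 1]
det M = 1; M⁻¹ = [-139/65 -147/325 0; 17/65 -134/325 0; 0 0 1]
M⁻¹ · (-1463/1625, -2263/650)ᵀ = (7/2, 6/5)ᵀ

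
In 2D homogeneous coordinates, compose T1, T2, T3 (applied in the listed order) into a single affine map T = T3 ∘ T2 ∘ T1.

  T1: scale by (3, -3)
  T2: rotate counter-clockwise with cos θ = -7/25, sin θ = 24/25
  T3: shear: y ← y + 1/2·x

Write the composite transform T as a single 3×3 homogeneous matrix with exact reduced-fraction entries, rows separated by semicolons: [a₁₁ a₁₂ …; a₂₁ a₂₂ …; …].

T1 = [3 0 0; 0 -3 0; 0 0 1]
T2·T1 = [-21/25 72/25 0; 72/25 21/25 0; 0 0 1]
T3·…·T1 = [-21/25 72/25 0; 123/50 57/25 0; 0 0 1]

T = [-21/25 72/25 0; 123/50 57/25 0; 0 0 1]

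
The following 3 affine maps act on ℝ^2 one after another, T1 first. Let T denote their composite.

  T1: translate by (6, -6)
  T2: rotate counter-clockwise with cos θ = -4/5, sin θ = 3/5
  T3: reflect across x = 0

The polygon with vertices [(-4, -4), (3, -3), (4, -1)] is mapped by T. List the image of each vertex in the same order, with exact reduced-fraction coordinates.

T1 translate by (6, -6): (-4, -4) → (2, -10); (3, -3) → (9, -9); (4, -1) → (10, -7)
T2 rotate counter-clockwise with cos θ = -4/5, sin θ = 3/5: (2, -10) → (22/5, 46/5); (9, -9) → (-9/5, 63/5); (10, -7) → (-19/5, 58/5)
T3 reflect across x = 0: (22/5, 46/5) → (-22/5, 46/5); (-9/5, 63/5) → (9/5, 63/5); (-19/5, 58/5) → (19/5, 58/5)

image vertices: (-22/5, 46/5), (9/5, 63/5), (19/5, 58/5)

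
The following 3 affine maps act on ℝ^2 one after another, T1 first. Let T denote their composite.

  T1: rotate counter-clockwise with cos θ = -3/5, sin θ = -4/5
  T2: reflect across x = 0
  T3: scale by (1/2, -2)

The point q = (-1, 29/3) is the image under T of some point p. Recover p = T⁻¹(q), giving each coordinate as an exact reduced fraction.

p = (8/3, 9/2)

T1 = [-3/5 4/5 0; -4/5 -3/5 0; 0 0 1]
T2·T1 = [3/5 -4/5 0; -4/5 -3/5 0; 0 0 1]
T3·…·T1 = [3/10 -2/5 0; 8/5 6/5 0; 0 0 1]
det M = 1; M⁻¹ = [6/5 2/5 0; -8/5 3/10 0; 0 0 1]
M⁻¹ · (-1, 29/3)ᵀ = (8/3, 9/2)ᵀ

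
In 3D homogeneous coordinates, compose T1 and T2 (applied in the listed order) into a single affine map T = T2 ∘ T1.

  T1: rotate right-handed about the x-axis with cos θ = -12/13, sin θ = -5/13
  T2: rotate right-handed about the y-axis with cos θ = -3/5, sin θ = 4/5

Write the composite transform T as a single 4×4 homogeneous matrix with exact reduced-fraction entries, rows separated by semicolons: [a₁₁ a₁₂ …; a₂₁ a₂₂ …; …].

T1 = [1 0 0 0; 0 -12/13 5/13 0; 0 -5/13 -12/13 0; 0 0 0 1]
T2·T1 = [-3/5 -4/13 -48/65 0; 0 -12/13 5/13 0; -4/5 3/13 36/65 0; 0 0 0 1]

T = [-3/5 -4/13 -48/65 0; 0 -12/13 5/13 0; -4/5 3/13 36/65 0; 0 0 0 1]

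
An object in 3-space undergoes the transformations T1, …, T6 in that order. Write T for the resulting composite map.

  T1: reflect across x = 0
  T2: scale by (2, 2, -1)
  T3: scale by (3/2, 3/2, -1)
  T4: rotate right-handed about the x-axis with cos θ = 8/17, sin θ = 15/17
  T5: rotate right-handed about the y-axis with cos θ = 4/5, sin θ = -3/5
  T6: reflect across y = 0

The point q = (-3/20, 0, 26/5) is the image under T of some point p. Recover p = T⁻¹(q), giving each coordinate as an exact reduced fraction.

T1 = [-1 0 0 0; 0 1 0 0; 0 0 1 0; 0 0 0 1]
T2·T1 = [-2 0 0 0; 0 2 0 0; 0 0 -1 0; 0 0 0 1]
T3·…·T1 = [-3 0 0 0; 0 3 0 0; 0 0 1 0; 0 0 0 1]
T4·…·T1 = [-3 0 0 0; 0 24/17 -15/17 0; 0 45/17 8/17 0; 0 0 0 1]
T5·…·T1 = [-12/5 -27/17 -24/85 0; 0 24/17 -15/17 0; -9/5 36/17 32/85 0; 0 0 0 1]
T6·…·T1 = [-12/5 -27/17 -24/85 0; 0 -24/17 15/17 0; -9/5 36/17 32/85 0; 0 0 0 1]
det M = 9; M⁻¹ = [-4/15 0 -1/5 0; -3/17 -8/51 4/17 0; -24/85 15/17 32/85 0; 0 0 0 1]
M⁻¹ · (-3/20, 0, 26/5)ᵀ = (-1, 5/4, 2)ᵀ

p = (-1, 5/4, 2)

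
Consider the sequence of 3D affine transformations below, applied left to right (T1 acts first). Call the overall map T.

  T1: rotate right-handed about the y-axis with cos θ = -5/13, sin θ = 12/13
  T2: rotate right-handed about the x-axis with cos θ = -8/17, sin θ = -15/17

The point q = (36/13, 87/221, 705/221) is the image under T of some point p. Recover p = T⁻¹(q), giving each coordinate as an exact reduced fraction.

p = (0, -3, 3)

T1 = [-5/13 0 12/13 0; 0 1 0 0; -12/13 0 -5/13 0; 0 0 0 1]
T2·T1 = [-5/13 0 12/13 0; -180/221 -8/17 -75/221 0; 96/221 -15/17 40/221 0; 0 0 0 1]
det M = 1; M⁻¹ = [-5/13 -180/221 96/221 0; 0 -8/17 -15/17 0; 12/13 -75/221 40/221 0; 0 0 0 1]
M⁻¹ · (36/13, 87/221, 705/221)ᵀ = (0, -3, 3)ᵀ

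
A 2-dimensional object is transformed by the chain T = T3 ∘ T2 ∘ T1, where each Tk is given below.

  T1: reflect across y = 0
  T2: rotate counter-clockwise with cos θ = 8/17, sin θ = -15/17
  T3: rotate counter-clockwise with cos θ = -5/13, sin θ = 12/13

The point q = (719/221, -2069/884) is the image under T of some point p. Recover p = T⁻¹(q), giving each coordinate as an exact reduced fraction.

p = (1/4, 4)

T1 = [1 0 0; 0 -1 0; 0 0 1]
T2·T1 = [8/17 -15/17 0; -15/17 -8/17 0; 0 0 1]
T3·…·T1 = [140/221 171/221 0; 171/221 -140/221 0; 0 0 1]
det M = -1; M⁻¹ = [140/221 171/221 0; 171/221 -140/221 0; 0 0 1]
M⁻¹ · (719/221, -2069/884)ᵀ = (1/4, 4)ᵀ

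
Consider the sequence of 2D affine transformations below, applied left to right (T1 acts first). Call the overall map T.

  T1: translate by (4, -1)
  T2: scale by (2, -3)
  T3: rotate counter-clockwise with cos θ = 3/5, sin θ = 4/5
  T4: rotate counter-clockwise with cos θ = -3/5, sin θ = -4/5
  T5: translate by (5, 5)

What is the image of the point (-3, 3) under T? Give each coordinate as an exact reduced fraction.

T(p) = (-1/5, 7/5)

T1 translate by (4, -1): (-3, 3) → (1, 2)
T2 scale by (2, -3): (1, 2) → (2, -6)
T3 rotate counter-clockwise with cos θ = 3/5, sin θ = 4/5: (2, -6) → (6, -2)
T4 rotate counter-clockwise with cos θ = -3/5, sin θ = -4/5: (6, -2) → (-26/5, -18/5)
T5 translate by (5, 5): (-26/5, -18/5) → (-1/5, 7/5)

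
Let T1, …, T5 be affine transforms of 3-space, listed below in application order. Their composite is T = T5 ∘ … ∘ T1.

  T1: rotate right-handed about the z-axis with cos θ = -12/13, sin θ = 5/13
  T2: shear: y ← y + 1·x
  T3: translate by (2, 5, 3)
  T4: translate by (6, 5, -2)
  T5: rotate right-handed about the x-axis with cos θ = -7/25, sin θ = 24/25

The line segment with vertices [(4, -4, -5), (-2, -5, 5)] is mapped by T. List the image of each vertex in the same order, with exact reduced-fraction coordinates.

T1 rotate right-handed about the z-axis with cos θ = -12/13, sin θ = 5/13: (4, -4, -5) → (-28/13, 68/13, -5); (-2, -5, 5) → (49/13, 50/13, 5)
T2 shear: y ← y + 1·x: (-28/13, 68/13, -5) → (-28/13, 40/13, -5); (49/13, 50/13, 5) → (49/13, 99/13, 5)
T3 translate by (2, 5, 3): (-28/13, 40/13, -5) → (-2/13, 105/13, -2); (49/13, 99/13, 5) → (75/13, 164/13, 8)
T4 translate by (6, 5, -2): (-2/13, 105/13, -2) → (76/13, 170/13, -4); (75/13, 164/13, 8) → (153/13, 229/13, 6)
T5 rotate right-handed about the x-axis with cos θ = -7/25, sin θ = 24/25: (76/13, 170/13, -4) → (76/13, 58/325, 4444/325); (153/13, 229/13, 6) → (153/13, -139/13, 198/13)

image vertices: (76/13, 58/325, 4444/325), (153/13, -139/13, 198/13)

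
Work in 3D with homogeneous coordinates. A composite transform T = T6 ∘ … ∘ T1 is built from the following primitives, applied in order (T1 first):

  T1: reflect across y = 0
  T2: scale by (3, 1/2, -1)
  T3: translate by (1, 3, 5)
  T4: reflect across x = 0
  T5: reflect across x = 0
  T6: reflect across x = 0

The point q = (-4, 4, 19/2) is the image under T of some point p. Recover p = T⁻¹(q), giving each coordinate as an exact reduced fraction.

p = (1, -2, -9/2)

T1 = [1 0 0 0; 0 -1 0 0; 0 0 1 0; 0 0 0 1]
T2·T1 = [3 0 0 0; 0 -1/2 0 0; 0 0 -1 0; 0 0 0 1]
T3·…·T1 = [3 0 0 1; 0 -1/2 0 3; 0 0 -1 5; 0 0 0 1]
T4·…·T1 = [-3 0 0 -1; 0 -1/2 0 3; 0 0 -1 5; 0 0 0 1]
T5·…·T1 = [3 0 0 1; 0 -1/2 0 3; 0 0 -1 5; 0 0 0 1]
T6·…·T1 = [-3 0 0 -1; 0 -1/2 0 3; 0 0 -1 5; 0 0 0 1]
det M = -3/2; M⁻¹ = [-1/3 0 0 -1/3; 0 -2 0 6; 0 0 -1 5; 0 0 0 1]
M⁻¹ · (-4, 4, 19/2)ᵀ = (1, -2, -9/2)ᵀ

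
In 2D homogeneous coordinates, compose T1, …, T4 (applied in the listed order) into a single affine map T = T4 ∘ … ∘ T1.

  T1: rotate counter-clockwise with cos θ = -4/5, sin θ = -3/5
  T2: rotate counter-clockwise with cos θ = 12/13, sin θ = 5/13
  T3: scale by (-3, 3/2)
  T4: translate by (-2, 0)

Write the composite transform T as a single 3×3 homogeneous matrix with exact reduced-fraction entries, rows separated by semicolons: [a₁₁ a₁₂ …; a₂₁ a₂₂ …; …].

T1 = [-4/5 3/5 0; -3/5 -4/5 0; 0 0 1]
T2·T1 = [-33/65 56/65 0; -56/65 -33/65 0; 0 0 1]
T3·…·T1 = [99/65 -168/65 0; -84/65 -99/130 0; 0 0 1]
T4·…·T1 = [99/65 -168/65 -2; -84/65 -99/130 0; 0 0 1]

T = [99/65 -168/65 -2; -84/65 -99/130 0; 0 0 1]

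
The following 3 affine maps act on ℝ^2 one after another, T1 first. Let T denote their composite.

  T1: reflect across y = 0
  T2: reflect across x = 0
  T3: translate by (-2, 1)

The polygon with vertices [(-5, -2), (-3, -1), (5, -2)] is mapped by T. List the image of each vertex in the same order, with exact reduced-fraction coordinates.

image vertices: (3, 3), (1, 2), (-7, 3)

T1 reflect across y = 0: (-5, -2) → (-5, 2); (-3, -1) → (-3, 1); (5, -2) → (5, 2)
T2 reflect across x = 0: (-5, 2) → (5, 2); (-3, 1) → (3, 1); (5, 2) → (-5, 2)
T3 translate by (-2, 1): (5, 2) → (3, 3); (3, 1) → (1, 2); (-5, 2) → (-7, 3)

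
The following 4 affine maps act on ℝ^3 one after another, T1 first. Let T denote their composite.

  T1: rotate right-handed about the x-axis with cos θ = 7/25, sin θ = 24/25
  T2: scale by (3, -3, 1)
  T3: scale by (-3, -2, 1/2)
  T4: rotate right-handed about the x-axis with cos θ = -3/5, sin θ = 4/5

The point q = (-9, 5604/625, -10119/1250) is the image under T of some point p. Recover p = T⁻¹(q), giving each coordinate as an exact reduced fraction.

p = (1, -5, 3/5)

T1 = [1 0 0 0; 0 7/25 -24/25 0; 0 24/25 7/25 0; 0 0 0 1]
T2·T1 = [3 0 0 0; 0 -21/25 72/25 0; 0 24/25 7/25 0; 0 0 0 1]
T3·…·T1 = [-9 0 0 0; 0 42/25 -144/25 0; 0 12/25 7/50 0; 0 0 0 1]
T4·…·T1 = [-9 0 0 0; 0 -174/125 418/125 0; 0 132/125 -1173/250 0; 0 0 0 1]
det M = -27; M⁻¹ = [-1/9 0 0 0; 0 -391/250 -418/375 0; 0 -44/125 -58/125 0; 0 0 0 1]
M⁻¹ · (-9, 5604/625, -10119/1250)ᵀ = (1, -5, 3/5)ᵀ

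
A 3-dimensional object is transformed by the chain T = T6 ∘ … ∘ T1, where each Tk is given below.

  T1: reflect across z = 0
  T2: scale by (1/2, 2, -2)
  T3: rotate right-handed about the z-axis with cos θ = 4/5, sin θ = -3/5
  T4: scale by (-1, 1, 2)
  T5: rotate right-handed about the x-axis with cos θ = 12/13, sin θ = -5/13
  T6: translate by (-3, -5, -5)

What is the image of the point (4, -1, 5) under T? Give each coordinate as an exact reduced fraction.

T(p) = (-17/5, 7/65, 189/13)

T1 reflect across z = 0: (4, -1, 5) → (4, -1, -5)
T2 scale by (1/2, 2, -2): (4, -1, -5) → (2, -2, 10)
T3 rotate right-handed about the z-axis with cos θ = 4/5, sin θ = -3/5: (2, -2, 10) → (2/5, -14/5, 10)
T4 scale by (-1, 1, 2): (2/5, -14/5, 10) → (-2/5, -14/5, 20)
T5 rotate right-handed about the x-axis with cos θ = 12/13, sin θ = -5/13: (-2/5, -14/5, 20) → (-2/5, 332/65, 254/13)
T6 translate by (-3, -5, -5): (-2/5, 332/65, 254/13) → (-17/5, 7/65, 189/13)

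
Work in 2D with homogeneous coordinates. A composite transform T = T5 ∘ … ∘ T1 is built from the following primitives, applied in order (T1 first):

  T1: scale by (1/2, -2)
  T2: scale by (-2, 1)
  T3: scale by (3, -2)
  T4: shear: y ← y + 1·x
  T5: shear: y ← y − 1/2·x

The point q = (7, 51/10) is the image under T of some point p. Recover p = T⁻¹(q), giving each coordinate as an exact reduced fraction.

T1 = [1/2 0 0; 0 -2 0; 0 0 1]
T2·T1 = [-1 0 0; 0 -2 0; 0 0 1]
T3·…·T1 = [-3 0 0; 0 4 0; 0 0 1]
T4·…·T1 = [-3 0 0; -3 4 0; 0 0 1]
T5·…·T1 = [-3 0 0; -3/2 4 0; 0 0 1]
det M = -12; M⁻¹ = [-1/3 0 0; -1/8 1/4 0; 0 0 1]
M⁻¹ · (7, 51/10)ᵀ = (-7/3, 2/5)ᵀ

p = (-7/3, 2/5)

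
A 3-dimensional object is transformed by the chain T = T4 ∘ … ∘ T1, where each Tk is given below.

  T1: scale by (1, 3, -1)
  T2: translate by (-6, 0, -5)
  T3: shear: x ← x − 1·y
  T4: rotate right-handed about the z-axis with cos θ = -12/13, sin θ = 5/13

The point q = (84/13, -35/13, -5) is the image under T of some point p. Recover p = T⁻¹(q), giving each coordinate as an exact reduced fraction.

p = (-1, 0, 0)

T1 = [1 0 0 0; 0 3 0 0; 0 0 -1 0; 0 0 0 1]
T2·T1 = [1 0 0 -6; 0 3 0 0; 0 0 -1 -5; 0 0 0 1]
T3·…·T1 = [1 -3 0 -6; 0 3 0 0; 0 0 -1 -5; 0 0 0 1]
T4·…·T1 = [-12/13 21/13 0 72/13; 5/13 -51/13 0 -30/13; 0 0 -1 -5; 0 0 0 1]
det M = -3; M⁻¹ = [-17/13 -7/13 0 6; -5/39 -4/13 0 0; 0 0 -1 -5; 0 0 0 1]
M⁻¹ · (84/13, -35/13, -5)ᵀ = (-1, 0, 0)ᵀ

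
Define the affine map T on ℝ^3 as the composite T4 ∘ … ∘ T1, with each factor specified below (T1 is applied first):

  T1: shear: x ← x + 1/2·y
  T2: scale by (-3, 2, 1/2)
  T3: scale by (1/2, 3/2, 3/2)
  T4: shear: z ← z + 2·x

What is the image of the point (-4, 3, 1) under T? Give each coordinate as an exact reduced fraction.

T(p) = (15/4, 9, 33/4)

T1 shear: x ← x + 1/2·y: (-4, 3, 1) → (-5/2, 3, 1)
T2 scale by (-3, 2, 1/2): (-5/2, 3, 1) → (15/2, 6, 1/2)
T3 scale by (1/2, 3/2, 3/2): (15/2, 6, 1/2) → (15/4, 9, 3/4)
T4 shear: z ← z + 2·x: (15/4, 9, 3/4) → (15/4, 9, 33/4)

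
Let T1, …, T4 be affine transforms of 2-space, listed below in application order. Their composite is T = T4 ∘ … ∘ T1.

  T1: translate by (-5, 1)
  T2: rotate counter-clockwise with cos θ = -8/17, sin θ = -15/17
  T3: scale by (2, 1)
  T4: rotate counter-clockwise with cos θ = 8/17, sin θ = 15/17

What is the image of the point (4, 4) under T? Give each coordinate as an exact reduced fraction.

T1 translate by (-5, 1): (4, 4) → (-1, 5)
T2 rotate counter-clockwise with cos θ = -8/17, sin θ = -15/17: (-1, 5) → (83/17, -25/17)
T3 scale by (2, 1): (83/17, -25/17) → (166/17, -25/17)
T4 rotate counter-clockwise with cos θ = 8/17, sin θ = 15/17: (166/17, -25/17) → (1703/289, 2290/289)

T(p) = (1703/289, 2290/289)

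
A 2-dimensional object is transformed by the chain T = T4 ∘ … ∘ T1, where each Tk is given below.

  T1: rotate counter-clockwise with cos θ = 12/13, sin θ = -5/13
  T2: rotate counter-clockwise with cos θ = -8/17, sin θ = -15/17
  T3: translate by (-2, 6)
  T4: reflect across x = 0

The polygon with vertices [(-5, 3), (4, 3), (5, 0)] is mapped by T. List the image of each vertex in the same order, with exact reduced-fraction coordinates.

T1 rotate counter-clockwise with cos θ = 12/13, sin θ = -5/13: (-5, 3) → (-45/13, 61/13); (4, 3) → (63/13, 16/13); (5, 0) → (60/13, -25/13)
T2 rotate counter-clockwise with cos θ = -8/17, sin θ = -15/17: (-45/13, 61/13) → (75/13, 11/13); (63/13, 16/13) → (-264/221, -1073/221); (60/13, -25/13) → (-855/221, -700/221)
T3 translate by (-2, 6): (75/13, 11/13) → (49/13, 89/13); (-264/221, -1073/221) → (-706/221, 253/221); (-855/221, -700/221) → (-1297/221, 626/221)
T4 reflect across x = 0: (49/13, 89/13) → (-49/13, 89/13); (-706/221, 253/221) → (706/221, 253/221); (-1297/221, 626/221) → (1297/221, 626/221)

image vertices: (-49/13, 89/13), (706/221, 253/221), (1297/221, 626/221)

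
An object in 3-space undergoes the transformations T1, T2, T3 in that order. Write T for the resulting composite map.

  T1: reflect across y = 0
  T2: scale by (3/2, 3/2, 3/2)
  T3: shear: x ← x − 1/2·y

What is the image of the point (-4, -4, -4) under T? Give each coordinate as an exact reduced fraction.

T1 reflect across y = 0: (-4, -4, -4) → (-4, 4, -4)
T2 scale by (3/2, 3/2, 3/2): (-4, 4, -4) → (-6, 6, -6)
T3 shear: x ← x − 1/2·y: (-6, 6, -6) → (-9, 6, -6)

T(p) = (-9, 6, -6)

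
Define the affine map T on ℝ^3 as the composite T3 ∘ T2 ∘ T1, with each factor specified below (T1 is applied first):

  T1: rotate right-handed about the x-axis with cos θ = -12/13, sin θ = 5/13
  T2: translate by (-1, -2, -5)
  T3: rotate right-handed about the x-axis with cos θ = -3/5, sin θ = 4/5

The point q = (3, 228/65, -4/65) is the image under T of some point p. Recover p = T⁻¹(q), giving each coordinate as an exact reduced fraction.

p = (4, 1, -2)

T1 = [1 0 0 0; 0 -12/13 -5/13 0; 0 5/13 -12/13 0; 0 0 0 1]
T2·T1 = [1 0 0 -1; 0 -12/13 -5/13 -2; 0 5/13 -12/13 -5; 0 0 0 1]
T3·…·T1 = [1 0 0 -1; 0 16/65 63/65 26/5; 0 -63/65 16/65 7/5; 0 0 0 1]
det M = 1; M⁻¹ = [1 0 0 1; 0 16/65 -63/65 1/13; 0 63/65 16/65 -70/13; 0 0 0 1]
M⁻¹ · (3, 228/65, -4/65)ᵀ = (4, 1, -2)ᵀ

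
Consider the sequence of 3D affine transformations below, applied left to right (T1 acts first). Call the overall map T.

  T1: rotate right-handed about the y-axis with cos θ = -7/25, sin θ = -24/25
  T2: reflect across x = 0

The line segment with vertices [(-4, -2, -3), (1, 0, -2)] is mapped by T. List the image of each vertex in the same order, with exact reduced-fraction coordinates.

T1 rotate right-handed about the y-axis with cos θ = -7/25, sin θ = -24/25: (-4, -2, -3) → (4, -2, -3); (1, 0, -2) → (41/25, 0, 38/25)
T2 reflect across x = 0: (4, -2, -3) → (-4, -2, -3); (41/25, 0, 38/25) → (-41/25, 0, 38/25)

image vertices: (-4, -2, -3), (-41/25, 0, 38/25)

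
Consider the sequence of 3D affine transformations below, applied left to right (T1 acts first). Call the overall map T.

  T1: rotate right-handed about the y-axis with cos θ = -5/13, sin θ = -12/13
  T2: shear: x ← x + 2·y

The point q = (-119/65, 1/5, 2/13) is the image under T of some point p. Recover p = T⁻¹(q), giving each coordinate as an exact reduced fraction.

p = (1, 1/5, 2)

T1 = [-5/13 0 -12/13 0; 0 1 0 0; 12/13 0 -5/13 0; 0 0 0 1]
T2·T1 = [-5/13 2 -12/13 0; 0 1 0 0; 12/13 0 -5/13 0; 0 0 0 1]
det M = 1; M⁻¹ = [-5/13 10/13 12/13 0; 0 1 0 0; -12/13 24/13 -5/13 0; 0 0 0 1]
M⁻¹ · (-119/65, 1/5, 2/13)ᵀ = (1, 1/5, 2)ᵀ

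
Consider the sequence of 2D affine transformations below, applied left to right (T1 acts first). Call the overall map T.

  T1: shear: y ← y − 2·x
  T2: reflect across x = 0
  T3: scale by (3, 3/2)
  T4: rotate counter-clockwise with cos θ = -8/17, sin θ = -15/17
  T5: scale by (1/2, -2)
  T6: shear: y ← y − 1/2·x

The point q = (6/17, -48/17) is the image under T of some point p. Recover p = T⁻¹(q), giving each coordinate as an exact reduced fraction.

T1 = [1 0 0; -2 1 0; 0 0 1]
T2·T1 = [-1 0 0; -2 1 0; 0 0 1]
T3·…·T1 = [-3 0 0; -3 3/2 0; 0 0 1]
T4·…·T1 = [-21/17 45/34 0; 69/17 -12/17 0; 0 0 1]
T5·…·T1 = [-21/34 45/68 0; -138/17 24/17 0; 0 0 1]
T6·…·T1 = [-21/34 45/68 0; -531/68 147/136 0; 0 0 1]
det M = 9/2; M⁻¹ = [49/204 -5/34 0; 59/34 -7/51 0; 0 0 1]
M⁻¹ · (6/17, -48/17)ᵀ = (1/2, 1)ᵀ

p = (1/2, 1)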